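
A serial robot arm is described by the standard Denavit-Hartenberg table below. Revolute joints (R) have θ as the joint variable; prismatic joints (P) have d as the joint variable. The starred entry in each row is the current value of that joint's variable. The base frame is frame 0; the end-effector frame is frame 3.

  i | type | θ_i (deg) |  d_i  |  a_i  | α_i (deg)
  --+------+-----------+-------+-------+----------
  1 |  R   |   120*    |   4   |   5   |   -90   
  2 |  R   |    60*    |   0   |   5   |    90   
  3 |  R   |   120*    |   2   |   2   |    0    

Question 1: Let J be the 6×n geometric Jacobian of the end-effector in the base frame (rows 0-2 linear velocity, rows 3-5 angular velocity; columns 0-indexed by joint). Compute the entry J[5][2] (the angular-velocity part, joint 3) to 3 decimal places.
axis z_2 = (-0.4330,0.7500,0.5000); lever o_n−o_2 = (-2.1160,0.2010,1.8660)
cross product → J_v[:, 2] = (1.2990,-0.2500,1.5000)
J_ω[:, 2] = z_2
entry J[5][2] = 0.5000

0.500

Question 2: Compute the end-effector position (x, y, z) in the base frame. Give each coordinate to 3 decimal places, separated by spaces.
-5.866 6.696 1.536

after link 1: o_1 = (-2.5000, 4.3301, 4.0000)
after link 2: o_2 = (-3.7500, 6.4952, -0.3301)
after link 3: o_3 = (-5.8660, 6.6962, 1.5359)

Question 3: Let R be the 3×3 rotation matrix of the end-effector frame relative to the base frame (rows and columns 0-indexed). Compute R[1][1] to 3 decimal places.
-0.125

End-effector y-axis (col 1 of R) = (0.6495,-0.1250,0.7500)
R[1][1] = -0.1250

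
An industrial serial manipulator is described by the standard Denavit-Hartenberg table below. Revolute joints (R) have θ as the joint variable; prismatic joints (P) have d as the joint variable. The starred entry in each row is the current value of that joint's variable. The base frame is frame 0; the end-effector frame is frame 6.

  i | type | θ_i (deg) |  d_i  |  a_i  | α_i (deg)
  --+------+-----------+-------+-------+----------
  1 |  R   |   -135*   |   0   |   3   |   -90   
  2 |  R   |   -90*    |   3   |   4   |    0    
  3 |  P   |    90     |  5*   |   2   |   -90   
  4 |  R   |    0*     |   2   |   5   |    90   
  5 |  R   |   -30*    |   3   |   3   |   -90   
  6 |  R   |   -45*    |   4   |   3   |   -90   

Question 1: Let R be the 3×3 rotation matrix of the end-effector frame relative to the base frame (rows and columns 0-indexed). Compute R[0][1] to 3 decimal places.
End-effector y-axis (col 1 of R) = (0.3536,0.3536,0.8660)
R[0][1] = 0.3536

0.354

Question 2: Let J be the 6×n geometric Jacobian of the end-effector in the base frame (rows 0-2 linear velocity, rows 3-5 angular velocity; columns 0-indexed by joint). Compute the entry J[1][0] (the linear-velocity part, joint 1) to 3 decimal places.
axis z_0 = ẑ; lever o_n−o_0 = (-2.3433,-20.8996,1.0966)
cross product → J_v[:, 0] = (20.8996,-2.3433,0.0000)
J_ω[:, 0] = z_0
entry J[1][0] = -2.3433

-2.343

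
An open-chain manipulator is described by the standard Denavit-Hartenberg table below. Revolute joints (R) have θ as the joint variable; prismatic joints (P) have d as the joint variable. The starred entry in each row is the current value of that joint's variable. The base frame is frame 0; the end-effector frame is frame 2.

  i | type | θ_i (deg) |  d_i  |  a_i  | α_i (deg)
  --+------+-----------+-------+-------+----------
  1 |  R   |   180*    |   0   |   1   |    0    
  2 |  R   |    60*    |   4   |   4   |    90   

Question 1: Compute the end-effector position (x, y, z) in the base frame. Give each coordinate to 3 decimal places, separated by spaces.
-3.000 -3.464 4.000

after link 1: o_1 = (-1.0000, 0.0000, 0.0000)
after link 2: o_2 = (-3.0000, -3.4641, 4.0000)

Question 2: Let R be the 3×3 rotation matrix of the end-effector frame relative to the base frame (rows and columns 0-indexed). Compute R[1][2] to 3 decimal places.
End-effector z-axis (col 2 of R) = (-0.8660,0.5000,0.0000)
R[1][2] = 0.5000

0.500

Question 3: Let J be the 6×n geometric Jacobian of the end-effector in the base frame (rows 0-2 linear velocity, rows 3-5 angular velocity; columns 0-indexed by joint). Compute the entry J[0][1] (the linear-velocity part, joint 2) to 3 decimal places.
3.464

axis z_1 = (0.0000,0.0000,1.0000); lever o_n−o_1 = (-2.0000,-3.4641,4.0000)
cross product → J_v[:, 1] = (3.4641,-2.0000,0.0000)
J_ω[:, 1] = z_1
entry J[0][1] = 3.4641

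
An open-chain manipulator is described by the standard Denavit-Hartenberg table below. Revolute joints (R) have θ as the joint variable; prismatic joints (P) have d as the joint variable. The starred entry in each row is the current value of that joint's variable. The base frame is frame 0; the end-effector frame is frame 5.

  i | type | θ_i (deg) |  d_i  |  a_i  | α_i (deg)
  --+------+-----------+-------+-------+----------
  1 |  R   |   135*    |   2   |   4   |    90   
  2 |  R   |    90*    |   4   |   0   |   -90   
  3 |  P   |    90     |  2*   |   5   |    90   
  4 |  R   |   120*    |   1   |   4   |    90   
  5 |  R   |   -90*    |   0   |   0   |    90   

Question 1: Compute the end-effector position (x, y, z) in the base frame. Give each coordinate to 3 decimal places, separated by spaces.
after link 1: o_1 = (-2.8284, 2.8284, 2.0000)
after link 2: o_2 = (0.0000, 5.6569, 2.0000)
after link 3: o_3 = (-2.1213, 0.7071, 2.0000)
after link 4: o_4 = (1.7424, -0.3282, 3.0000)
after link 5: o_5 = (1.7424, -0.3282, 3.0000)

1.742 -0.328 3.000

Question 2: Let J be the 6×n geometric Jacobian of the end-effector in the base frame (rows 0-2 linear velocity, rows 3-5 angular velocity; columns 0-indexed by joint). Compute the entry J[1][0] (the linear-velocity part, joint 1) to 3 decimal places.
axis z_0 = ẑ; lever o_n−o_0 = (1.7424,-0.3282,3.0000)
cross product → J_v[:, 0] = (0.3282,1.7424,-0.0000)
J_ω[:, 0] = z_0
entry J[1][0] = 1.7424

1.742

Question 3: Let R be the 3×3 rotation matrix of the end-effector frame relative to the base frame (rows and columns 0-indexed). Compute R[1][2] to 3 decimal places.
0.259

End-effector z-axis (col 2 of R) = (-0.9659,0.2588,-0.0000)
R[1][2] = 0.2588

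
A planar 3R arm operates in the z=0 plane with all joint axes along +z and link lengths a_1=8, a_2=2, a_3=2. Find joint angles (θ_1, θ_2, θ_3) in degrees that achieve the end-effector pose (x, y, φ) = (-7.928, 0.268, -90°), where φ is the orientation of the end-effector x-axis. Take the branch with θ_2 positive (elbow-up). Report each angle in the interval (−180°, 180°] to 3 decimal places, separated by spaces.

149.999 90.005 29.996

wrist centre = target − a_3·(cos φ, sin φ) = (-7.9280, 2.2680)
cos θ_2 = (67.9970−8²−2²)/(2·8·2) = -0.0001; θ_2 = 90.0054° (elbow-up)
β = atan2(2.2680,-7.9280) = 164.0355°; ψ = atan2(2.0000,7.9998) = 14.0366°
θ_1 = β − ψ = 149.9990°
θ_3 = φ − θ_1 − θ_2 = 29.9957° (wrapped to (-180°,180°])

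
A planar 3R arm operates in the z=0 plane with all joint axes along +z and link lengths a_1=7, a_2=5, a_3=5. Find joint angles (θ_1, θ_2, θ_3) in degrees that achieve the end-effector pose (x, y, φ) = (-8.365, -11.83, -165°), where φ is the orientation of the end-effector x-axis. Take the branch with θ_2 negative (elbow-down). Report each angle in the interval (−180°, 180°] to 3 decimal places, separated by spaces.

wrist centre = target − a_3·(cos φ, sin φ) = (-3.5354, -10.5359)
cos θ_2 = (123.5041−7²−5²)/(2·7·5) = 0.7072; θ_2 = -44.9923° (elbow-down)
β = atan2(-10.5359,-3.5354) = -108.5494°; ψ = atan2(-3.5351,10.5360) = -18.5477°
θ_1 = β − ψ = -90.0017°
θ_3 = φ − θ_1 − θ_2 = -30.0060° (wrapped to (-180°,180°])

-90.002 -44.992 -30.006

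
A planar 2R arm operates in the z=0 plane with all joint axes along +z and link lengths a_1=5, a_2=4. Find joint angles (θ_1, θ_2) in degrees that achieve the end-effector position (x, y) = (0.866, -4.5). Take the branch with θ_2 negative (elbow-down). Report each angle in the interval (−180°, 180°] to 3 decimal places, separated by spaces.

-30.000 -120.000

cos θ_2 = (21.0000−5²−4²)/(2·5·4) = -0.5000; θ_2 = -120.0001° (elbow-down)
β = atan2(-4.5000,0.8660) = -79.1069°; ψ = atan2(-3.4641,3.0000) = -49.1066°
θ_1 = β − ψ = -30.0003°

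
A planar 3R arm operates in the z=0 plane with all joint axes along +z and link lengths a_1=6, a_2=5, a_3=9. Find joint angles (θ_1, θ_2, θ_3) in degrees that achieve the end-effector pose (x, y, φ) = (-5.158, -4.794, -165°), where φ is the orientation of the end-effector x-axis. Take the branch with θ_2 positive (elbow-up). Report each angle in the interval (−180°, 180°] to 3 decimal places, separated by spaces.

-90.003 135.001 150.003

wrist centre = target − a_3·(cos φ, sin φ) = (3.5353, -2.4646)
cos θ_2 = (18.5730−6²−5²)/(2·6·5) = -0.7071; θ_2 = 135.0008° (elbow-up)
β = atan2(-2.4646,3.5353) = -34.8820°; ψ = atan2(3.5355,2.4644) = 55.1215°
θ_1 = β − ψ = -90.0035°
θ_3 = φ − θ_1 − θ_2 = 150.0026° (wrapped to (-180°,180°])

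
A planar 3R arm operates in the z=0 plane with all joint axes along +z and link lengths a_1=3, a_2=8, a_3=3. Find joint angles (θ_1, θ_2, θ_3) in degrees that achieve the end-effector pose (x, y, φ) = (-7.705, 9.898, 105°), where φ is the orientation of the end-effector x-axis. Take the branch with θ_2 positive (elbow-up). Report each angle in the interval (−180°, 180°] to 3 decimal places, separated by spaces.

wrist centre = target − a_3·(cos φ, sin φ) = (-6.9285, 7.0002)
cos θ_2 = (97.0078−3²−8²)/(2·3·8) = 0.5002; θ_2 = 59.9892° (elbow-up)
β = atan2(7.0002,-6.9285) = 134.7051°; ψ = atan2(6.9275,7.0013) = 44.6962°
θ_1 = β − ψ = 90.0089°
θ_3 = φ − θ_1 − θ_2 = -44.9982° (wrapped to (-180°,180°])

90.009 59.989 -44.998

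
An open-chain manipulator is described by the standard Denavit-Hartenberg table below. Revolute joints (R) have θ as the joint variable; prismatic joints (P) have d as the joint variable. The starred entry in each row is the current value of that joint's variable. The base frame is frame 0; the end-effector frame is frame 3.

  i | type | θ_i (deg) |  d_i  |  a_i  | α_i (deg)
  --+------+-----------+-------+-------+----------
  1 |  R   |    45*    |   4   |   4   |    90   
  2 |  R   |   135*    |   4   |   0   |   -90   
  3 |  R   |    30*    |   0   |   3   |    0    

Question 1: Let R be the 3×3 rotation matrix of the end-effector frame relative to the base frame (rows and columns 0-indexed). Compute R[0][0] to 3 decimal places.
-0.787

End-effector x-axis (col 0 of R) = (-0.7866,-0.0795,0.6124)
R[0][0] = -0.7866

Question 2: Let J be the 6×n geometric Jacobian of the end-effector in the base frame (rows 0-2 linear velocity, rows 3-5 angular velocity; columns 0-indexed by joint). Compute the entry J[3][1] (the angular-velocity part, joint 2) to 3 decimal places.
0.707

axis z_1 = (0.7071,-0.7071,0.0000); lever o_n−o_1 = (0.4687,-3.0668,1.8371)
cross product → J_v[:, 1] = (-1.2990,-1.2990,-1.8371)
J_ω[:, 1] = z_1
entry J[3][1] = 0.7071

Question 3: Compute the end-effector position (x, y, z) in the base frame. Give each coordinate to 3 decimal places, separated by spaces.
3.297 -0.238 5.837

after link 1: o_1 = (2.8284, 2.8284, 4.0000)
after link 2: o_2 = (5.6569, -0.0000, 4.0000)
after link 3: o_3 = (3.2972, -0.2384, 5.8371)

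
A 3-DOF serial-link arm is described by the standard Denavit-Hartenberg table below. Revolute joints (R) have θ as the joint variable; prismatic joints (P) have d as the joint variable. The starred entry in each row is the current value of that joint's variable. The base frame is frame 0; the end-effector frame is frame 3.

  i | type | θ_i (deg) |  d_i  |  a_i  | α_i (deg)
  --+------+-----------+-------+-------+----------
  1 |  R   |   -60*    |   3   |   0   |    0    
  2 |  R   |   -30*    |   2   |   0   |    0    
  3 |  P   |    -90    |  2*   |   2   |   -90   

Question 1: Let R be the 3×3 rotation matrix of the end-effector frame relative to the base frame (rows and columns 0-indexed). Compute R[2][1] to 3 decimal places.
-1.000

End-effector y-axis (col 1 of R) = (0.0000,-0.0000,-1.0000)
R[2][1] = -1.0000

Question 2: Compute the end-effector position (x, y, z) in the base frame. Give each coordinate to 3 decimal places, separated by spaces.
after link 1: o_1 = (0.0000, 0.0000, 3.0000)
after link 2: o_2 = (0.0000, 0.0000, 5.0000)
after link 3: o_3 = (-2.0000, -0.0000, 7.0000)

-2.000 -0.000 7.000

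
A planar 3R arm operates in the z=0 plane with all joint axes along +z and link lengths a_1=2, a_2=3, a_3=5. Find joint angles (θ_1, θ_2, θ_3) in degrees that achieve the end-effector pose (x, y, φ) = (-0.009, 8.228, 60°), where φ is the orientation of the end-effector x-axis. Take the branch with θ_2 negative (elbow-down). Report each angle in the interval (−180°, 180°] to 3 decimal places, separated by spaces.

wrist centre = target − a_3·(cos φ, sin φ) = (-2.5090, 3.8979)
cos θ_2 = (21.4885−2²−3²)/(2·2·3) = 0.7074; θ_2 = -44.9783° (elbow-down)
β = atan2(3.8979,-2.5090) = 122.7688°; ψ = atan2(-2.1205,4.1221) = -27.2223°
θ_1 = β − ψ = 149.9911°
θ_3 = φ − θ_1 − θ_2 = -45.0128° (wrapped to (-180°,180°])

149.991 -44.978 -45.013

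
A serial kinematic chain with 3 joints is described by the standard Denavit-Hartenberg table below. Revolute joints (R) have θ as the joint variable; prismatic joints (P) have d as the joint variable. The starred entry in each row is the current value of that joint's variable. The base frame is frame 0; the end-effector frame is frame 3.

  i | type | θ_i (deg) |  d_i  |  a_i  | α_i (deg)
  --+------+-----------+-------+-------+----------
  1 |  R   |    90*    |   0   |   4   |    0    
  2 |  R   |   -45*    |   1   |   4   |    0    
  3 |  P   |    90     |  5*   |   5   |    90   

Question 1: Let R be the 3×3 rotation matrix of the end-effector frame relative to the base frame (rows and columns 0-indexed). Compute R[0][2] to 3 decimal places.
End-effector z-axis (col 2 of R) = (0.7071,0.7071,0.0000)
R[0][2] = 0.7071

0.707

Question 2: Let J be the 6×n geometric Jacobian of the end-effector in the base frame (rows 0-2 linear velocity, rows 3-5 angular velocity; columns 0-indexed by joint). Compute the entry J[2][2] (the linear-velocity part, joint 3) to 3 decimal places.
1.000

prismatic axis z_2 = (0.0000,0.0000,1.0000)
J_v[:, 2] = z_2; J_ω[:, 2] = (0,0,0)
entry J[2][2] = 1.0000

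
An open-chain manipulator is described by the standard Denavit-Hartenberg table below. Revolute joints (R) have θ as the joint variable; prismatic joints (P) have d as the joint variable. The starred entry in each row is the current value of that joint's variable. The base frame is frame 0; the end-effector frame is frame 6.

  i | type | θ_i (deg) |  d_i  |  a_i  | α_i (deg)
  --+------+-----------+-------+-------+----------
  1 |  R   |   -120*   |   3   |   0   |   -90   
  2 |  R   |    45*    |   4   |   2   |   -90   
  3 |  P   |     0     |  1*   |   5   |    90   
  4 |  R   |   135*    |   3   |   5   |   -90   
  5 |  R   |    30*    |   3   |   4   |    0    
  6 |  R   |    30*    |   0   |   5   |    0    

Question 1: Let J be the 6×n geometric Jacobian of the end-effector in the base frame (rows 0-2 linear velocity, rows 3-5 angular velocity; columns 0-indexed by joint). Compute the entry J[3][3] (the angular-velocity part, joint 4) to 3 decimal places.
axis z_3 = (0.8660,-0.5000,0.0000); lever o_n−o_3 = (2.5981,11.1603,3.0000)
cross product → J_v[:, 3] = (-1.5000,-2.5981,10.9641)
J_ω[:, 3] = z_3
entry J[3][3] = 0.8660

0.866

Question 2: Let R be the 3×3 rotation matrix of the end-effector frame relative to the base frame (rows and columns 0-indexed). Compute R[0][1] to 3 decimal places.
-0.866

End-effector y-axis (col 1 of R) = (-0.8660,-0.5000,0.0000)
R[0][1] = -0.8660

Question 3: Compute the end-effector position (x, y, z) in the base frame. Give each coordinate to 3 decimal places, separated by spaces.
3.941 5.486 0.343

after link 1: o_1 = (0.0000, 0.0000, 3.0000)
after link 2: o_2 = (2.7570, -3.2247, 1.5858)
after link 3: o_3 = (1.3428, -5.6742, -2.6569)
after link 4: o_4 = (6.4409, -2.8441, -2.6569)
after link 5: o_5 = (6.4409, 1.1559, 0.3431)
after link 6: o_6 = (3.9409, 5.4860, 0.3431)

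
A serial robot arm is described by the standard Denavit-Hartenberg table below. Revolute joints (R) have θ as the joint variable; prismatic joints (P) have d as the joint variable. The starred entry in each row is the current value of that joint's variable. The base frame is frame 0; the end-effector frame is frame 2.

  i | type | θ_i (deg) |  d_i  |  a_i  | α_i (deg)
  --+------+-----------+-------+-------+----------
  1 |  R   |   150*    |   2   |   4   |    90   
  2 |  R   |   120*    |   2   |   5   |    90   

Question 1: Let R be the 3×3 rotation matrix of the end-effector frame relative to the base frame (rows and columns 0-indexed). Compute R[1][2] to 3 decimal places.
End-effector z-axis (col 2 of R) = (-0.7500,0.4330,0.5000)
R[1][2] = 0.4330

0.433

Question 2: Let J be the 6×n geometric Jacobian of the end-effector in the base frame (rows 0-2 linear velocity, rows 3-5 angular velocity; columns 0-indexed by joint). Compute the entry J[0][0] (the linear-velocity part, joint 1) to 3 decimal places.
axis z_0 = ẑ; lever o_n−o_0 = (-0.2990,2.4821,6.3301)
cross product → J_v[:, 0] = (-2.4821,-0.2990,0.0000)
J_ω[:, 0] = z_0
entry J[0][0] = -2.4821

-2.482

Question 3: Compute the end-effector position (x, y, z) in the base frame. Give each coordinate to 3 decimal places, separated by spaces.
-0.299 2.482 6.330

after link 1: o_1 = (-3.4641, 2.0000, 2.0000)
after link 2: o_2 = (-0.2990, 2.4821, 6.3301)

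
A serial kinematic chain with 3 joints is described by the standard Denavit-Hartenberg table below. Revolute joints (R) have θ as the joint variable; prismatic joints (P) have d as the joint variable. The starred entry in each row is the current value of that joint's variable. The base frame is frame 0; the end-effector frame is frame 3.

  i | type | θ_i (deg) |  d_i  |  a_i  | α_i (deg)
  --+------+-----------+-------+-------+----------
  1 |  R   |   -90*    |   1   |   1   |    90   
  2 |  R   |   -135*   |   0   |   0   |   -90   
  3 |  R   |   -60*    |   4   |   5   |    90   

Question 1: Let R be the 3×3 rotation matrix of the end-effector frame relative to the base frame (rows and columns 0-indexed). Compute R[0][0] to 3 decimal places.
End-effector x-axis (col 0 of R) = (-0.8660,0.3536,-0.3536)
R[0][0] = -0.8660

-0.866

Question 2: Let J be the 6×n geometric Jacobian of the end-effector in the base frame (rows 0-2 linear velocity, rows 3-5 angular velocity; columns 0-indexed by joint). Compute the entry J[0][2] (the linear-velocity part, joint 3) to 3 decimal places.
axis z_2 = (-0.0000,-0.7071,-0.7071); lever o_n−o_2 = (-4.3301,-1.0607,-4.5962)
cross product → J_v[:, 2] = (2.5000,3.0619,-3.0619)
J_ω[:, 2] = z_2
entry J[0][2] = 2.5000

2.500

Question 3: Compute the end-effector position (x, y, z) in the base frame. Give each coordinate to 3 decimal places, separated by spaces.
-4.330 -2.061 -3.596

after link 1: o_1 = (0.0000, -1.0000, 1.0000)
after link 2: o_2 = (0.0000, -1.0000, 1.0000)
after link 3: o_3 = (-4.3301, -2.0607, -3.5962)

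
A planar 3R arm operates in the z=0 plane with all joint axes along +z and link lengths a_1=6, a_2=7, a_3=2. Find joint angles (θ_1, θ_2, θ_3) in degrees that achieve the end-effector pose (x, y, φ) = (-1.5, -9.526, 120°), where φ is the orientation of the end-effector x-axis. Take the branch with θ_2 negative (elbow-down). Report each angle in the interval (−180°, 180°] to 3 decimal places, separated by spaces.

wrist centre = target − a_3·(cos φ, sin φ) = (-0.5000, -11.2581)
cos θ_2 = (126.9937−6²−7²)/(2·6·7) = 0.4999; θ_2 = -60.0050° (elbow-down)
β = atan2(-11.2581,-0.5000) = -92.5430°; ψ = atan2(-6.0625,9.4995) = -32.5457°
θ_1 = β − ψ = -59.9973°
θ_3 = φ − θ_1 − θ_2 = -119.9977° (wrapped to (-180°,180°])

-59.997 -60.005 -119.998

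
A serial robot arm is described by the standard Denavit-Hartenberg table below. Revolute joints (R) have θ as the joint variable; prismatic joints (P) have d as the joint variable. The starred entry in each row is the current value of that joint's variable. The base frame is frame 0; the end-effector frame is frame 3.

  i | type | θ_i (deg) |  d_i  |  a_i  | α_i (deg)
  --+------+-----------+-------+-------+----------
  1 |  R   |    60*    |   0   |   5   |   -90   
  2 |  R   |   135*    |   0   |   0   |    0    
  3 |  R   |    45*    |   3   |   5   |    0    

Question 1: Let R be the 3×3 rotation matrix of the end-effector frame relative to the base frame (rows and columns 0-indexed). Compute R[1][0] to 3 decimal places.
End-effector x-axis (col 0 of R) = (-0.5000,-0.8660,-0.0000)
R[1][0] = -0.8660

-0.866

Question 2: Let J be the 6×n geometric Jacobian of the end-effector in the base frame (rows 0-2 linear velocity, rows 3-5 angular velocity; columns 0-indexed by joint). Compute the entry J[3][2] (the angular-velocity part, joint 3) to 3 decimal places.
-0.866

axis z_2 = (-0.8660,0.5000,0.0000); lever o_n−o_2 = (-5.0981,-2.8301,-0.0000)
cross product → J_v[:, 2] = (-0.0000,-0.0000,5.0000)
J_ω[:, 2] = z_2
entry J[3][2] = -0.8660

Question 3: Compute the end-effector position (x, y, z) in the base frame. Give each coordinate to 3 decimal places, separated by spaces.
-2.598 1.500 -0.000

after link 1: o_1 = (2.5000, 4.3301, 0.0000)
after link 2: o_2 = (2.5000, 4.3301, 0.0000)
after link 3: o_3 = (-2.5981, 1.5000, -0.0000)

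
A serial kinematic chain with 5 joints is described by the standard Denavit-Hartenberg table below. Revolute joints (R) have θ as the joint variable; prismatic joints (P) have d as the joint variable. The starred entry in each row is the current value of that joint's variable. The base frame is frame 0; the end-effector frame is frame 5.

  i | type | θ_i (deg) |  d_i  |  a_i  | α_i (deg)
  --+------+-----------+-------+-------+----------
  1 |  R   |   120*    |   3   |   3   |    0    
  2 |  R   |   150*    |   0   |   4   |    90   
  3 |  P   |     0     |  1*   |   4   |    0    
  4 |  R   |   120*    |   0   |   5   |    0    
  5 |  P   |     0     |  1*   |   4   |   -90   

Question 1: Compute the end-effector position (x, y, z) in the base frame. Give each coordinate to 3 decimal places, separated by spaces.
after link 1: o_1 = (-1.5000, 2.5981, 3.0000)
after link 2: o_2 = (-1.5000, -1.4019, 3.0000)
after link 3: o_3 = (-2.5000, -5.4019, 3.0000)
after link 4: o_4 = (-2.5000, -2.9019, 7.3301)
after link 5: o_5 = (-3.5000, -0.9019, 10.7942)

-3.500 -0.902 10.794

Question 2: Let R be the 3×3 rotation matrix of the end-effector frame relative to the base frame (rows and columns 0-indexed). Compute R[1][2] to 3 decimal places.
End-effector z-axis (col 2 of R) = (0.0000,0.8660,-0.5000)
R[1][2] = 0.8660

0.866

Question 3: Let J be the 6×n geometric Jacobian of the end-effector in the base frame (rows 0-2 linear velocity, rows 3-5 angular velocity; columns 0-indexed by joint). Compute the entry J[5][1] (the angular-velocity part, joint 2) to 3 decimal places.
1.000

axis z_1 = (0.0000,0.0000,1.0000); lever o_n−o_1 = (-2.0000,-3.5000,7.7942)
cross product → J_v[:, 1] = (3.5000,-2.0000,0.0000)
J_ω[:, 1] = z_1
entry J[5][1] = 1.0000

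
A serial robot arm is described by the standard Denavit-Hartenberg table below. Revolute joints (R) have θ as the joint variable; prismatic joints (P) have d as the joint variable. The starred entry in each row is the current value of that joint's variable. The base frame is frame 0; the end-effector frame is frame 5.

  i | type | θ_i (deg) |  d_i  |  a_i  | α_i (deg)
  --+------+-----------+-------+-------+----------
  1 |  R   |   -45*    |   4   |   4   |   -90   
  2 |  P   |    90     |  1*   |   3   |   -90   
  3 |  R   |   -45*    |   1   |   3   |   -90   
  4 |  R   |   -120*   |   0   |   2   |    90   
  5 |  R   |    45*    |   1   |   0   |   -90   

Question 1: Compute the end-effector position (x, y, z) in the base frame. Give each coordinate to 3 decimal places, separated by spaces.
after link 1: o_1 = (2.8284, -2.8284, 4.0000)
after link 2: o_2 = (3.5355, -2.1213, 1.0000)
after link 3: o_3 = (4.3284, 0.0858, -1.1213)
after link 4: o_4 = (2.6037, 0.8105, -0.4142)
after link 5: o_5 = (2.5242, 0.0240, 0.1982)

2.524 0.024 0.198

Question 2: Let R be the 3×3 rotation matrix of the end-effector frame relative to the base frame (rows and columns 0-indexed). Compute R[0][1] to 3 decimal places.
0.079

End-effector y-axis (col 1 of R) = (0.0795,0.7866,-0.6124)
R[0][1] = 0.0795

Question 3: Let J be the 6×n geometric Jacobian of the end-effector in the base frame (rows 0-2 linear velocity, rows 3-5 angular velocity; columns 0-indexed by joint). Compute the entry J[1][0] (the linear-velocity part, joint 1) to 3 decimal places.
axis z_0 = ẑ; lever o_n−o_0 = (2.5242,0.0240,0.1982)
cross product → J_v[:, 0] = (-0.0240,2.5242,0.0000)
J_ω[:, 0] = z_0
entry J[1][0] = 2.5242

2.524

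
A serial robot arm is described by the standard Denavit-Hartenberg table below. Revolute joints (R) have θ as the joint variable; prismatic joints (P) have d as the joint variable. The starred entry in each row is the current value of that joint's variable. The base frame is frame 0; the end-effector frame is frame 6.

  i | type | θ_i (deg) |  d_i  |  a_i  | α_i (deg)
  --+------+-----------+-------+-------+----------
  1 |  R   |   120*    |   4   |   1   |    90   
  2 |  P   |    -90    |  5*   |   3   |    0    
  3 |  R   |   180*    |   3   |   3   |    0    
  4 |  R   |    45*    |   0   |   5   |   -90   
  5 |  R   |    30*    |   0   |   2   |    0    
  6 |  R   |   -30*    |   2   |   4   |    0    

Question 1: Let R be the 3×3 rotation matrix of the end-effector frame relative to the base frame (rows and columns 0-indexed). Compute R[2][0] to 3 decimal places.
0.707

End-effector x-axis (col 0 of R) = (0.3536,-0.6124,0.7071)
R[2][0] = 0.7071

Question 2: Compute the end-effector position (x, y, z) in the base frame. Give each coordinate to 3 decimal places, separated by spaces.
after link 1: o_1 = (-0.5000, 0.8660, 4.0000)
after link 2: o_2 = (3.8301, 3.3660, 1.0000)
after link 3: o_3 = (6.4282, 4.8660, 4.0000)
after link 4: o_4 = (8.1960, 1.8042, 7.5355)
after link 5: o_5 = (7.9423, 0.2435, 8.7603)
after link 6: o_6 = (10.0636, -3.4307, 10.1745)

10.064 -3.431 10.174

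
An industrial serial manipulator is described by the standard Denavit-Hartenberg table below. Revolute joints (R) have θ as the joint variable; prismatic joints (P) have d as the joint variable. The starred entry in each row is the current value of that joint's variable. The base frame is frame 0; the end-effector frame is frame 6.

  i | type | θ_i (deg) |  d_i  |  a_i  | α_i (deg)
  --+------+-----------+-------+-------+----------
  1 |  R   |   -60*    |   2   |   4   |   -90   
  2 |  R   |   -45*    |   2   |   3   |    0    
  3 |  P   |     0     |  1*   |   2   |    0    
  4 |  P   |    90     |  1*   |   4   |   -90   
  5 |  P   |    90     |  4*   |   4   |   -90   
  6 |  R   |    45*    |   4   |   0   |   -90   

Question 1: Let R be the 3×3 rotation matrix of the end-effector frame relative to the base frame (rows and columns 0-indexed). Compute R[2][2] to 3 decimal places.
0.500

End-effector z-axis (col 2 of R) = (0.8624,-0.0795,0.5000)
R[2][2] = 0.5000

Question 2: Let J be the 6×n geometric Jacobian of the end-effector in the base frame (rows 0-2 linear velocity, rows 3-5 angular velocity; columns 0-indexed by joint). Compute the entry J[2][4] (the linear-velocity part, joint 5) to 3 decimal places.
prismatic axis z_4 = (-0.3536,0.6124,-0.7071)
J_v[:, 4] = z_4; J_ω[:, 4] = (0,0,0)
entry J[2][4] = -0.7071

-0.707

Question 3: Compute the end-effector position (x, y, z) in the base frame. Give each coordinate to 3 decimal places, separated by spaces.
after link 1: o_1 = (2.0000, -3.4641, 2.0000)
after link 2: o_2 = (4.7927, -4.3012, 4.1213)
after link 3: o_3 = (6.3658, -5.0260, 5.5355)
after link 4: o_4 = (8.6461, -6.9755, 2.7071)
after link 5: o_5 = (3.7678, -6.5260, -0.1213)
after link 6: o_6 = (2.3536, -4.0765, 2.7071)

2.354 -4.076 2.707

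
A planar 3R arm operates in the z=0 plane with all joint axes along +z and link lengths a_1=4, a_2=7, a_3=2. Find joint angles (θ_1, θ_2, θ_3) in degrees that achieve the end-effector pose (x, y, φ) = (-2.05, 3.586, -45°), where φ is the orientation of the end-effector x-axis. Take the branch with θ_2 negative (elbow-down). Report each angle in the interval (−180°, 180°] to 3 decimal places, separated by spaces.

wrist centre = target − a_3·(cos φ, sin φ) = (-3.4642, 5.0002)
cos θ_2 = (37.0029−4²−7²)/(2·4·7) = -0.4999; θ_2 = -119.9966° (elbow-down)
β = atan2(5.0002,-3.4642) = 124.7147°; ψ = atan2(-6.0624,0.5004) = -85.2817°
θ_1 = β − ψ = 209.9965°
θ_3 = φ − θ_1 − θ_2 = -134.9999° (wrapped to (-180°,180°])

-150.004 -119.997 -135.000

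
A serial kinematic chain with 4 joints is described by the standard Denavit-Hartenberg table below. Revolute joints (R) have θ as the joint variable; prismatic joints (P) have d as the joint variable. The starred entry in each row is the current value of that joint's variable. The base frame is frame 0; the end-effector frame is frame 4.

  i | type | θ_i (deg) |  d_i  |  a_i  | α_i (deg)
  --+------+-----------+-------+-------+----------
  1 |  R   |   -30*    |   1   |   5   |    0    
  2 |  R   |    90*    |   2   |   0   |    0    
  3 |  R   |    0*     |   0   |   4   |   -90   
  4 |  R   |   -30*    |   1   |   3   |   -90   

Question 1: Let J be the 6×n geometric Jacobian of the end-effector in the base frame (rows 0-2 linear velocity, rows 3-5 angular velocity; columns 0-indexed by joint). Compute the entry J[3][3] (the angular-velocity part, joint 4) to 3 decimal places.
axis z_3 = (-0.8660,0.5000,0.0000); lever o_n−o_3 = (0.4330,2.7500,1.5000)
cross product → J_v[:, 3] = (0.7500,1.2990,-2.5981)
J_ω[:, 3] = z_3
entry J[3][3] = -0.8660

-0.866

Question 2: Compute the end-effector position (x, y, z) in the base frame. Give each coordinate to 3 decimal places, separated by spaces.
6.763 3.714 4.500

after link 1: o_1 = (4.3301, -2.5000, 1.0000)
after link 2: o_2 = (4.3301, -2.5000, 3.0000)
after link 3: o_3 = (6.3301, 0.9641, 3.0000)
after link 4: o_4 = (6.7631, 3.7141, 4.5000)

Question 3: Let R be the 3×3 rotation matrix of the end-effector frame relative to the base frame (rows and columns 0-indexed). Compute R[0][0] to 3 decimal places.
End-effector x-axis (col 0 of R) = (0.4330,0.7500,0.5000)
R[0][0] = 0.4330

0.433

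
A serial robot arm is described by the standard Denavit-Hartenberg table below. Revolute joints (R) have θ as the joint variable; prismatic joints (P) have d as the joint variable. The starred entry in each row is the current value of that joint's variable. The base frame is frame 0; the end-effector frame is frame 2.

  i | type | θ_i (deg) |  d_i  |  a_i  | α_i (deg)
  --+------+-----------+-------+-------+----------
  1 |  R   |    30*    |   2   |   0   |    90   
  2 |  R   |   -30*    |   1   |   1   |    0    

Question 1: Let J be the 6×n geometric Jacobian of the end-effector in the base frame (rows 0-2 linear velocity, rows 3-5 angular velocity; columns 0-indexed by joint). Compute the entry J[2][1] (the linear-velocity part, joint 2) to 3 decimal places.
axis z_1 = (0.5000,-0.8660,0.0000); lever o_n−o_1 = (1.2500,-0.4330,-0.5000)
cross product → J_v[:, 1] = (0.4330,0.2500,0.8660)
J_ω[:, 1] = z_1
entry J[2][1] = 0.8660

0.866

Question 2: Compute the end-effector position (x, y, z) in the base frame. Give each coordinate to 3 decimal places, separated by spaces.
1.250 -0.433 1.500

after link 1: o_1 = (0.0000, 0.0000, 2.0000)
after link 2: o_2 = (1.2500, -0.4330, 1.5000)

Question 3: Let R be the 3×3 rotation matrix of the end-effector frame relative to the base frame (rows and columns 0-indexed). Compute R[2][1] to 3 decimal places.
End-effector y-axis (col 1 of R) = (0.4330,0.2500,0.8660)
R[2][1] = 0.8660

0.866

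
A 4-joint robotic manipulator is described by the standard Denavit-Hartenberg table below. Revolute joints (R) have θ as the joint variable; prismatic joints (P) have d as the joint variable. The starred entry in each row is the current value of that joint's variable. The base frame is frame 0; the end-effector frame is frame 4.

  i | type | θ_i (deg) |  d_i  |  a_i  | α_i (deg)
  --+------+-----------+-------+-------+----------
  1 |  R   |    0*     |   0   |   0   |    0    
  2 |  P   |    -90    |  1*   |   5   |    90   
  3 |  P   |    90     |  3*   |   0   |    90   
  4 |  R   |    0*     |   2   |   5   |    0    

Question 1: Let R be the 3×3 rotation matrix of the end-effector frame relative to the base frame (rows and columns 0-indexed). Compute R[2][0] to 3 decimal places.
1.000

End-effector x-axis (col 0 of R) = (0.0000,-0.0000,1.0000)
R[2][0] = 1.0000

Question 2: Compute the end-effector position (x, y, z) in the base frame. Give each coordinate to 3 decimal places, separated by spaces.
after link 1: o_1 = (0.0000, 0.0000, 0.0000)
after link 2: o_2 = (0.0000, -5.0000, 1.0000)
after link 3: o_3 = (-3.0000, -5.0000, 1.0000)
after link 4: o_4 = (-3.0000, -7.0000, 6.0000)

-3.000 -7.000 6.000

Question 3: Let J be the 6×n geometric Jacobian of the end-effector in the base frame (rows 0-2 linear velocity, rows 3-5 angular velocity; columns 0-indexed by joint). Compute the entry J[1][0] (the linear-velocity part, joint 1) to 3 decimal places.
-3.000

axis z_0 = ẑ; lever o_n−o_0 = (-3.0000,-7.0000,6.0000)
cross product → J_v[:, 0] = (7.0000,-3.0000,0.0000)
J_ω[:, 0] = z_0
entry J[1][0] = -3.0000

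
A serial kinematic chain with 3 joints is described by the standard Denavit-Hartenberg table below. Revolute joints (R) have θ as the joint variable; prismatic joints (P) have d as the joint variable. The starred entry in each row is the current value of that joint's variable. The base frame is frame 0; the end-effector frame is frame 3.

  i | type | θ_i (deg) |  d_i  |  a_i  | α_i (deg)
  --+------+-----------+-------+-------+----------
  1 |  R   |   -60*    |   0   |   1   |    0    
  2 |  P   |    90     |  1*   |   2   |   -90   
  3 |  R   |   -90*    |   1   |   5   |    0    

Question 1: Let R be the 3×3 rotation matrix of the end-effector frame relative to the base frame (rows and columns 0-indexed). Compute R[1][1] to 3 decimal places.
End-effector y-axis (col 1 of R) = (0.8660,0.5000,-0.0000)
R[1][1] = 0.5000

0.500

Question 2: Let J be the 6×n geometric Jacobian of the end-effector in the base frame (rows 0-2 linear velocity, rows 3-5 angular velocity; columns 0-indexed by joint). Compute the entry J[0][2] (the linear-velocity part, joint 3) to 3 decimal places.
axis z_2 = (-0.5000,0.8660,0.0000); lever o_n−o_2 = (-0.5000,0.8660,5.0000)
cross product → J_v[:, 2] = (4.3301,2.5000,-0.0000)
J_ω[:, 2] = z_2
entry J[0][2] = 4.3301

4.330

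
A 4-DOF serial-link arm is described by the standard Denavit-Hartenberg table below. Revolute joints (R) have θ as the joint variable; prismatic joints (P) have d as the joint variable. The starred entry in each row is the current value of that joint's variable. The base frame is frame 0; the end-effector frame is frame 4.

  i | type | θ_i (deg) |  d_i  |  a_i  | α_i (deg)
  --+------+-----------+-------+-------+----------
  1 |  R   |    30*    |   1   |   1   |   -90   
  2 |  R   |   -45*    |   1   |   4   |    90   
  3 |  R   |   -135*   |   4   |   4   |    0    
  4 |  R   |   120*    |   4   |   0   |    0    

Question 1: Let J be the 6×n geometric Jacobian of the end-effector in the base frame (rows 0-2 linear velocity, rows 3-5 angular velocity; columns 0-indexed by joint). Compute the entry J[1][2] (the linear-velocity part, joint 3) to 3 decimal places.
axis z_2 = (-0.6124,-0.3536,0.7071); lever o_n−o_2 = (-5.2168,-6.2779,3.6569)
cross product → J_v[:, 2] = (3.1463,-1.4495,2.0000)
J_ω[:, 2] = z_2
entry J[1][2] = -1.4495

-1.449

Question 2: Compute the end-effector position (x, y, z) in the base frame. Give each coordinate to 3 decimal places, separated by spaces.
after link 1: o_1 = (0.8660, 0.5000, 1.0000)
after link 2: o_2 = (2.8155, 2.7802, 3.8284)
after link 3: o_3 = (0.0482, -2.0835, 4.6569)
after link 4: o_4 = (-2.4013, -3.4977, 7.4853)

-2.401 -3.498 7.485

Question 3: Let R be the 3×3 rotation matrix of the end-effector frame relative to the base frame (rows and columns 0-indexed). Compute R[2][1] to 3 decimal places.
0.183

End-effector y-axis (col 1 of R) = (-0.3245,0.9280,0.1830)
R[2][1] = 0.1830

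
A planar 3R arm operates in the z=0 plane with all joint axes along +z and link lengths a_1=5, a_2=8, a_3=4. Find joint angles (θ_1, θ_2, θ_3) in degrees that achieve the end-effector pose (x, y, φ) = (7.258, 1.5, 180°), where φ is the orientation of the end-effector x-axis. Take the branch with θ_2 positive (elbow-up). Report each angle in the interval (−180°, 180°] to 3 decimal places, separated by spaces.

-30.004 60.006 149.998

wrist centre = target − a_3·(cos φ, sin φ) = (11.2580, 1.5000)
cos θ_2 = (128.9926−5²−8²)/(2·5·8) = 0.4999; θ_2 = 60.0061° (elbow-up)
β = atan2(1.5000,11.2580) = 7.5893°; ψ = atan2(6.9286,8.9993) = 37.5931°
θ_1 = β − ψ = -30.0038°
θ_3 = φ − θ_1 − θ_2 = 149.9976° (wrapped to (-180°,180°])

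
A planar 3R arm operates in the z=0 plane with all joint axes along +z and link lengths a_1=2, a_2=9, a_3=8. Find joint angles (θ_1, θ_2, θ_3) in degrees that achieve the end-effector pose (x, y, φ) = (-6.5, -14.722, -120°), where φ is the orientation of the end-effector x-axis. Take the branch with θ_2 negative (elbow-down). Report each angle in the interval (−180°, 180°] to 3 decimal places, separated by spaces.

wrist centre = target − a_3·(cos φ, sin φ) = (-2.5000, -7.7938)
cos θ_2 = (66.9933−2²−9²)/(2·2·9) = -0.5002; θ_2 = -120.0124° (elbow-down)
β = atan2(-7.7938,-2.5000) = -107.7846°; ψ = atan2(-7.7933,-2.5017) = -107.7969°
θ_1 = β − ψ = 0.0124°
θ_3 = φ − θ_1 − θ_2 = -0.0000° (wrapped to (-180°,180°])

0.012 -120.012 -0.000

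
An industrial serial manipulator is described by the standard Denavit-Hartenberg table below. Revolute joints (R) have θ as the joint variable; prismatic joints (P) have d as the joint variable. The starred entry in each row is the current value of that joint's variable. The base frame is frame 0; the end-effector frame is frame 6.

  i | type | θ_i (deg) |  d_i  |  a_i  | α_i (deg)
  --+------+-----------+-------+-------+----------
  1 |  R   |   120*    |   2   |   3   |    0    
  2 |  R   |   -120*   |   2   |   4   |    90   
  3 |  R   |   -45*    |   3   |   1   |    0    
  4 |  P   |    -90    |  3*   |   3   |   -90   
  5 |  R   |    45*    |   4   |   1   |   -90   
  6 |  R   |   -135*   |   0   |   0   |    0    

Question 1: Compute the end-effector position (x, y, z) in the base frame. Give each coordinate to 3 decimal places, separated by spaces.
3.414 -2.695 -2.157

after link 1: o_1 = (-1.5000, 2.5981, 2.0000)
after link 2: o_2 = (2.5000, 2.5981, 4.0000)
after link 3: o_3 = (3.2071, -0.4019, 3.2929)
after link 4: o_4 = (1.0858, -3.4019, 1.1716)
after link 5: o_5 = (3.4142, -2.6948, -2.1569)
after link 6: o_6 = (3.4142, -2.6948, -2.1569)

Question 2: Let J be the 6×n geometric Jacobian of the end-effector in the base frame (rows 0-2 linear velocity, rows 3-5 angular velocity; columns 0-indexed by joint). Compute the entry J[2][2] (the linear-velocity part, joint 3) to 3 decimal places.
0.914

axis z_2 = (0.0000,-1.0000,0.0000); lever o_n−o_2 = (0.9142,-5.2929,-6.1569)
cross product → J_v[:, 2] = (6.1569,0.0000,0.9142)
J_ω[:, 2] = z_2
entry J[2][2] = 0.9142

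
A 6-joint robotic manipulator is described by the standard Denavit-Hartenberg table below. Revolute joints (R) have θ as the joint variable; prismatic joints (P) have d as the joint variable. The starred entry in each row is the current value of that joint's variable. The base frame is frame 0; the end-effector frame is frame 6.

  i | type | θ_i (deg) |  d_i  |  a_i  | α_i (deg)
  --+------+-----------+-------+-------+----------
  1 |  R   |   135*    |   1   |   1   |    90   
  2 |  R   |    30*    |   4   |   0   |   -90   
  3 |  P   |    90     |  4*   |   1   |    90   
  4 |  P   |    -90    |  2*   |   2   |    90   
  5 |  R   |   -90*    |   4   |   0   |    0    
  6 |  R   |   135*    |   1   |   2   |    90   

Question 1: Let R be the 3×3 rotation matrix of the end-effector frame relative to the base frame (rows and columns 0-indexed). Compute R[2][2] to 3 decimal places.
-0.966

End-effector z-axis (col 2 of R) = (0.1830,-0.1830,-0.9659)
R[2][2] = -0.9659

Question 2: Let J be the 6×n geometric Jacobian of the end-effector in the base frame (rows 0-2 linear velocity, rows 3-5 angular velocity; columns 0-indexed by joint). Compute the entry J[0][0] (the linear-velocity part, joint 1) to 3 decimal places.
-8.248

axis z_0 = ẑ; lever o_n−o_0 = (3.0661,8.2476,3.2144)
cross product → J_v[:, 0] = (-8.2476,3.0661,0.0000)
J_ω[:, 0] = z_0
entry J[0][0] = -8.2476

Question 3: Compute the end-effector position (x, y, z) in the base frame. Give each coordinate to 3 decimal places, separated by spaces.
3.066 8.248 3.214

after link 1: o_1 = (-0.7071, 0.7071, 1.0000)
after link 2: o_2 = (2.1213, 3.5355, 1.0000)
after link 3: o_3 = (2.8284, 1.4142, 4.4641)
after link 4: o_4 = (0.8966, 3.3461, 3.7321)
after link 5: o_5 = (3.7250, 6.1745, 3.7321)
after link 6: o_6 = (3.0661, 8.2476, 3.2144)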